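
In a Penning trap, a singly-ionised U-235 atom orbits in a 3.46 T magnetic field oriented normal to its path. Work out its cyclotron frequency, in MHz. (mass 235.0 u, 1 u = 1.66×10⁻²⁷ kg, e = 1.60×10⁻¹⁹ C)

f ≈ 0.226 MHz

f = qB/(2πm) = (1×1.60×10^-19)(3.46) / [2π(3.90×10^-25)] = 2.26×10^5 Hz.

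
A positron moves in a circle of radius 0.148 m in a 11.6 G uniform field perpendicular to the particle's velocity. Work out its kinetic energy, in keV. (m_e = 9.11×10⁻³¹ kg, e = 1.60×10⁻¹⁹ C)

K ≈ 2.59 keV

v = qBr/m = (1×1.60×10^-19)(1.16×10^-3)(0.148) / (9.11×10^-31) = 3.02×10^7 m/s.
K = ½mv² = 0.5·(9.11×10^-31)·(3.02×10^7)² = 4.14×10^-16 J = 2.59 keV.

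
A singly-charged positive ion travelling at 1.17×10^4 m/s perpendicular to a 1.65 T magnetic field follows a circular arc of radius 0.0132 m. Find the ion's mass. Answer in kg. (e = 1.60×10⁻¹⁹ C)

m ≈ 2.98×10^-25 kg

qvB = mv²/r ⇒ m = qBr/v.
m = (1×1.60×10^-19)(1.65)(0.0132) / (1.17×10^4) = 2.98×10^-25 kg.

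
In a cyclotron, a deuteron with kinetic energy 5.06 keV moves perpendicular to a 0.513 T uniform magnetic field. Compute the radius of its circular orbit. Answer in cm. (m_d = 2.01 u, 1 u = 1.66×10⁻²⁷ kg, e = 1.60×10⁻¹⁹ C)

r ≈ 2.83 cm

Convert the energy: K = 5.06 keV = 8.10×10^-16 J.
v = √(2K/m) = √(2·8.10×10^-16/3.34×10^-27) = 6.97×10^5 m/s.
r = mv/(qB) = (3.34×10^-27)(6.97×10^5) / [(1×1.60×10^-19)(0.513)] = 0.0283 m.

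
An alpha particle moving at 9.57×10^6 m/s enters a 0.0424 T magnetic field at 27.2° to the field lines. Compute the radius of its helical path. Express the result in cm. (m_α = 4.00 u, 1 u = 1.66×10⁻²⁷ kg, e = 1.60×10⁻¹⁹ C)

Only the perpendicular component v⊥ = v sin27.2° = 4.37×10^6 m/s is bent by the field.
r = m v⊥ /(qB) = (6.64×10^-27)(4.37×10^6) / [(2×1.60×10^-19)(0.0424)] = 2.14 m.

r ≈ 214 cm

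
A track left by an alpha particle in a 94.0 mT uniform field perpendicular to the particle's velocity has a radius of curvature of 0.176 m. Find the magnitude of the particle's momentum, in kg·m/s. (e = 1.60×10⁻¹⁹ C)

p ≈ 5.29×10^-21 kg·m/s

Since qvB = mv²/r, the momentum p = mv = qBr.
p = (2×1.60×10^-19)(0.0940)(0.176) = 5.29×10^-21 kg·m/s.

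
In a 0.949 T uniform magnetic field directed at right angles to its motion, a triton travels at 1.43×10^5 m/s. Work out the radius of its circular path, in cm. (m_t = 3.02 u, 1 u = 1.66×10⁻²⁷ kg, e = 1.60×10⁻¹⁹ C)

The magnetic force provides the centripetal force: qvB = mv²/r, so r = mv/(qB).
r = (5.01×10^-27 kg)(1.43×10^5 m/s) / [(1×1.60×10^-19 C)(0.949 T)] = 4.72×10^-3 m.

r ≈ 0.472 cm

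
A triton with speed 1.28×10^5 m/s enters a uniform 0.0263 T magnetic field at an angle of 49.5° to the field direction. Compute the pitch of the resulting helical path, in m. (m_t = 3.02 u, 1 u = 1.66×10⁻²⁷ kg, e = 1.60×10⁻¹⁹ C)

pitch ≈ 0.622 m

The velocity component along B is v∥ = v cos49.5° = 8.31×10^4 m/s.
The cyclotron period T = 2πm/(qB) = 7.49×10^-6 s is set by m, q, B alone.
Pitch = v∥·T = (8.31×10^4)(7.49×10^-6) = 0.622 m.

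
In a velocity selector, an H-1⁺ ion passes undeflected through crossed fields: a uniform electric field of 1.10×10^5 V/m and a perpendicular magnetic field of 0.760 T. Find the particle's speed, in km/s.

v ≈ 145 km/s

For zero net force, qE = qvB, so v = E/B.
v = (1.10×10^5) / (0.760) = 1.45×10^5 m/s.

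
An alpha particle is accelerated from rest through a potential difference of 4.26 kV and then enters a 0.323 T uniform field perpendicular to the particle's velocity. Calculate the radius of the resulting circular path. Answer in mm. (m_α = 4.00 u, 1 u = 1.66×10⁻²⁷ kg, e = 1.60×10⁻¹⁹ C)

r ≈ 41.2 mm

The kinetic energy gained is K = qV = (2×1.60×10^-19)(4260) = 1.36×10^-15 J.
v = √(2K/m) = 6.41×10^5 m/s.
r = mv/(qB) = (6.64×10^-27)(6.41×10^5) / [(2×1.60×10^-19)(0.323)] = 0.0412 m.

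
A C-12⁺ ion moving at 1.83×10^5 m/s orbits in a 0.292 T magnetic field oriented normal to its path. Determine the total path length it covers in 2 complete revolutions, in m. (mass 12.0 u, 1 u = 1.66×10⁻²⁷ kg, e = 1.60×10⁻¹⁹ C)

r = mv/(qB) = 0.0780 m, so one revolution covers 2πr = 0.490 m.
In 2 revolutions: L = 2·2πr = 0.980 m.

L ≈ 0.980 m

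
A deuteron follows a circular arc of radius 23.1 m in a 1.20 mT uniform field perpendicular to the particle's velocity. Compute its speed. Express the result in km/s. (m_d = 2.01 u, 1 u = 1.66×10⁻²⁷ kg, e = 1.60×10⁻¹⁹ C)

From qvB = mv²/r, v = qBr/m.
v = (1×1.60×10^-19)(1.20×10^-3)(23.1) / (3.34×10^-27) = 1.33×10^6 m/s.

v ≈ 1330 km/s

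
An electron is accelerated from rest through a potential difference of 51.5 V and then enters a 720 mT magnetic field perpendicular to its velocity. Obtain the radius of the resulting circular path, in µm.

r ≈ 33.6 µm

The kinetic energy gained is K = qV = (1×1.60×10^-19)(51.5) = 8.24×10^-18 J.
v = √(2K/m) = 4.25×10^6 m/s.
r = mv/(qB) = (9.11×10^-31)(4.25×10^6) / [(1×1.60×10^-19)(0.720)] = 3.36×10^-5 m.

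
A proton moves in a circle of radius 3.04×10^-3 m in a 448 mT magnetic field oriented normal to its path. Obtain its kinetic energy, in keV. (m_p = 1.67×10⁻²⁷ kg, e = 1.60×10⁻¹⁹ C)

v = qBr/m = (1×1.60×10^-19)(0.448)(3.04×10^-3) / (1.67×10^-27) = 1.30×10^5 m/s.
K = ½mv² = 0.5·(1.67×10^-27)·(1.30×10^5)² = 1.42×10^-17 J = 0.0889 keV.

K ≈ 0.0889 keV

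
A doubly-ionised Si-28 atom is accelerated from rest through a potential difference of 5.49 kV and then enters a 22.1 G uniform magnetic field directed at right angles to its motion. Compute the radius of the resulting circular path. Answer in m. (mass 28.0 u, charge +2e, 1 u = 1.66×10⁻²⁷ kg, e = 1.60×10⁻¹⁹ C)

r ≈ 18.1 m

The kinetic energy gained is K = qV = (2×1.60×10^-19)(5490) = 1.76×10^-15 J.
v = √(2K/m) = 2.75×10^5 m/s.
r = mv/(qB) = (4.65×10^-26)(2.75×10^5) / [(2×1.60×10^-19)(2.21×10^-3)] = 18.1 m.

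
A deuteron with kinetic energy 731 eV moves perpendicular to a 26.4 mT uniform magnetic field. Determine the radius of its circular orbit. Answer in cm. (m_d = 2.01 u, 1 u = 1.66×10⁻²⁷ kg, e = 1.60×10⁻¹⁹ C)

r ≈ 20.9 cm

Convert the energy: K = 731 eV = 1.17×10^-16 J.
v = √(2K/m) = √(2·1.17×10^-16/3.34×10^-27) = 2.65×10^5 m/s.
r = mv/(qB) = (3.34×10^-27)(2.65×10^5) / [(1×1.60×10^-19)(0.0264)] = 0.209 m.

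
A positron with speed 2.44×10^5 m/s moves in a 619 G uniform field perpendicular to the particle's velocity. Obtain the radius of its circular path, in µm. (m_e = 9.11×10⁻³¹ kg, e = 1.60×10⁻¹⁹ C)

The magnetic force provides the centripetal force: qvB = mv²/r, so r = mv/(qB).
r = (9.11×10^-31 kg)(2.44×10^5 m/s) / [(1×1.60×10^-19 C)(0.0619 T)] = 2.24×10^-5 m.

r ≈ 22.4 µm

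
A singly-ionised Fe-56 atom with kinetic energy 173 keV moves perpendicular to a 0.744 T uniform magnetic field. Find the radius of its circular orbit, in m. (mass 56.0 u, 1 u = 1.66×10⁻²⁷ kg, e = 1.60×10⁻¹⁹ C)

r ≈ 0.603 m

Convert the energy: K = 173 keV = 2.77×10^-14 J.
v = √(2K/m) = √(2·2.77×10^-14/9.30×10^-26) = 7.72×10^5 m/s.
r = mv/(qB) = (9.30×10^-26)(7.72×10^5) / [(1×1.60×10^-19)(0.744)] = 0.603 m.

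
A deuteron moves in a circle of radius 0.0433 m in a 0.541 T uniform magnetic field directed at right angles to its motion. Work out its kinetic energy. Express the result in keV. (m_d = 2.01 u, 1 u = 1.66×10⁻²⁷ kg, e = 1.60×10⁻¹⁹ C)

K ≈ 13.2 keV

v = qBr/m = (1×1.60×10^-19)(0.541)(0.0433) / (3.34×10^-27) = 1.12×10^6 m/s.
K = ½mv² = 0.5·(3.34×10^-27)·(1.12×10^6)² = 2.11×10^-15 J = 13.2 keV.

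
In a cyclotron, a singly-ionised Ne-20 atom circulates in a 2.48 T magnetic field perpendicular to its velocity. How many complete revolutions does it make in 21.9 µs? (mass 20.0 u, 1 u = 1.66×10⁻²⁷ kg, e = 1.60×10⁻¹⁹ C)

T = 2πm/(qB) = 2π(3.32×10^-26) / [(1×1.60×10^-19)(2.48)] = 5.2571×10^-7 s.
N = t/T = 2.19×10^-5 / 5.2571×10^-7 ≈ 41.66, so 41 complete revolutions.

N = 41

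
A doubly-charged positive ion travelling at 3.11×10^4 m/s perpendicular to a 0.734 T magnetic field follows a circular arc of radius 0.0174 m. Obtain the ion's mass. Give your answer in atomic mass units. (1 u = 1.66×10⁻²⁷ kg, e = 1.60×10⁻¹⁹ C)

qvB = mv²/r ⇒ m = qBr/v.
m = (2×1.60×10^-19)(0.734)(0.0174) / (3.11×10^4) = 1.31×10^-25 kg = 79.2 u.

m ≈ 79.2 u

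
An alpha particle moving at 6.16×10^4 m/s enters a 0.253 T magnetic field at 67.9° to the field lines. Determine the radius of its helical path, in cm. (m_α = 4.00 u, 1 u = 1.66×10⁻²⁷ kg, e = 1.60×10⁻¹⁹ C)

Only the perpendicular component v⊥ = v sin67.9° = 5.71×10^4 m/s is bent by the field.
r = m v⊥ /(qB) = (6.64×10^-27)(5.71×10^4) / [(2×1.60×10^-19)(0.253)] = 4.68×10^-3 m.

r ≈ 0.468 cm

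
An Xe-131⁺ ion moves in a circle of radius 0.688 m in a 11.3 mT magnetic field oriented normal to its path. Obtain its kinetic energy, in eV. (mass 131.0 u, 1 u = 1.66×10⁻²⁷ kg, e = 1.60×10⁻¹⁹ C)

K ≈ 22.2 eV

v = qBr/m = (1×1.60×10^-19)(0.0113)(0.688) / (2.17×10^-25) = 5720 m/s.
K = ½mv² = 0.5·(2.17×10^-25)·(5720)² = 3.56×10^-18 J = 22.2 eV.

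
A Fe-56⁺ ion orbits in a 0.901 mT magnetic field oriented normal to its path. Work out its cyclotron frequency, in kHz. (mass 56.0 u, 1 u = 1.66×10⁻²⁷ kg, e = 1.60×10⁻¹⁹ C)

f ≈ 0.247 kHz

f = qB/(2πm) = (1×1.60×10^-19)(9.01×10^-4) / [2π(9.30×10^-26)] = 247 Hz.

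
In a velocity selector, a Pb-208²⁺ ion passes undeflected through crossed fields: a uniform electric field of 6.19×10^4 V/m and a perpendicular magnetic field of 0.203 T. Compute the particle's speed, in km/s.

v ≈ 305 km/s

For zero net force, qE = qvB, so v = E/B.
v = (6.19×10^4) / (0.203) = 3.05×10^5 m/s.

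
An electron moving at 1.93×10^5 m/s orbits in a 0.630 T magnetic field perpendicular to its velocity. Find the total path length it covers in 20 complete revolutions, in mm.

r = mv/(qB) = 1.74×10^-6 m, so one revolution covers 2πr = 1.10×10^-5 m.
In 20 revolutions: L = 20·2πr = 2.19×10^-4 m.

L ≈ 0.219 mm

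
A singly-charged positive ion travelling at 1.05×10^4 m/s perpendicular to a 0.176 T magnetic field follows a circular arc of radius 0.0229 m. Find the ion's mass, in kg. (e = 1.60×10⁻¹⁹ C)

m ≈ 6.14×10^-26 kg

qvB = mv²/r ⇒ m = qBr/v.
m = (1×1.60×10^-19)(0.176)(0.0229) / (1.05×10^4) = 6.14×10^-26 kg.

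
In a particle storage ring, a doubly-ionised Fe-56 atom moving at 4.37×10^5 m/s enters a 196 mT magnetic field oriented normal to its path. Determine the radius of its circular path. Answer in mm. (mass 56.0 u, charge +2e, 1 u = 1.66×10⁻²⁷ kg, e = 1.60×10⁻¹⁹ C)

The magnetic force provides the centripetal force: qvB = mv²/r, so r = mv/(qB).
r = (9.30×10^-26 kg)(4.37×10^5 m/s) / [(2×1.60×10^-19 C)(0.196 T)] = 0.648 m.

r ≈ 648 mm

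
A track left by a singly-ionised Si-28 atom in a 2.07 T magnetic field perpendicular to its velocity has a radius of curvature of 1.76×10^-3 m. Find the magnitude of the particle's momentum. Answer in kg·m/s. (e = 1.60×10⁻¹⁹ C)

Since qvB = mv²/r, the momentum p = mv = qBr.
p = (1×1.60×10^-19)(2.07)(1.76×10^-3) = 5.83×10^-22 kg·m/s.

p ≈ 5.83×10^-22 kg·m/s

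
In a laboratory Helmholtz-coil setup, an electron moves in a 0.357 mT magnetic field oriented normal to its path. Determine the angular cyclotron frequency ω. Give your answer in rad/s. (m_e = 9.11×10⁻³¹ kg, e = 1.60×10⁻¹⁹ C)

ω = qB/m = (1×1.60×10^-19)(3.57×10^-4) / (9.11×10^-31) = 6.27×10^7 rad/s.

ω ≈ 6.27×10^7 rad/s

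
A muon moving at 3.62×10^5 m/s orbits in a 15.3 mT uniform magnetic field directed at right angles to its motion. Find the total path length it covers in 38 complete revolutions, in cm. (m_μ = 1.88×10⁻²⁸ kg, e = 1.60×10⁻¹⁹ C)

r = mv/(qB) = 0.0278 m, so one revolution covers 2πr = 0.175 m.
In 38 revolutions: L = 38·2πr = 6.64 m.

L ≈ 664 cm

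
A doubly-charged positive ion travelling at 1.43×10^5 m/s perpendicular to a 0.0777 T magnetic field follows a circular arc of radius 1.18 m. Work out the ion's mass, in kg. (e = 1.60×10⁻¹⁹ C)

m ≈ 2.05×10^-25 kg

qvB = mv²/r ⇒ m = qBr/v.
m = (2×1.60×10^-19)(0.0777)(1.18) / (1.43×10^5) = 2.05×10^-25 kg.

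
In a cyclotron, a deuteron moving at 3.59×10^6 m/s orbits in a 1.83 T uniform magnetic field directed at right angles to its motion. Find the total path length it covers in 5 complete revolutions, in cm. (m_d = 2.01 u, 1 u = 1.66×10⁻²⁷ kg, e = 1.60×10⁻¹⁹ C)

r = mv/(qB) = 0.0409 m, so one revolution covers 2πr = 0.257 m.
In 5 revolutions: L = 5·2πr = 1.29 m.

L ≈ 129 cm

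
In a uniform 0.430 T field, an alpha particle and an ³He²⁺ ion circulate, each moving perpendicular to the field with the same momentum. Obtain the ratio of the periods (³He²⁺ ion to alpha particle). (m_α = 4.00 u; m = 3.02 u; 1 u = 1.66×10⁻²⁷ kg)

ratio ≈ 0.755

T = 2πm/(qB) is independent of speed, so T₂/T₁ = (m₂/q₂)/(m₁/q₁).
T_{³He²⁺ ion}/T_{alpha particle} = (5.01×10^-27/2e) / (6.64×10^-27/2e) = 0.755.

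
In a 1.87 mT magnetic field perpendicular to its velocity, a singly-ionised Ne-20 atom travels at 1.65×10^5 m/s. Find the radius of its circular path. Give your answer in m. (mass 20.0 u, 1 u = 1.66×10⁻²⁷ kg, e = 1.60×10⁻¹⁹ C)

The magnetic force provides the centripetal force: qvB = mv²/r, so r = mv/(qB).
r = (3.32×10^-26 kg)(1.65×10^5 m/s) / [(1×1.60×10^-19 C)(1.87×10^-3 T)] = 18.3 m.

r ≈ 18.3 m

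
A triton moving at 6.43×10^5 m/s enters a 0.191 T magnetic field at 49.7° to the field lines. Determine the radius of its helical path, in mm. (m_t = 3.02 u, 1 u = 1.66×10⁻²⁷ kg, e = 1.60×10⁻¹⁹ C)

Only the perpendicular component v⊥ = v sin49.7° = 4.90×10^5 m/s is bent by the field.
r = m v⊥ /(qB) = (5.01×10^-27)(4.90×10^5) / [(1×1.60×10^-19)(0.191)] = 0.0804 m.

r ≈ 80.4 mm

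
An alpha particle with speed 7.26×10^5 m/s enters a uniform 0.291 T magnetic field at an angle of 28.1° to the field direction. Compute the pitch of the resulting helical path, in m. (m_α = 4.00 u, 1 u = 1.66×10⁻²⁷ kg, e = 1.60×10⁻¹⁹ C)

pitch ≈ 0.287 m

The velocity component along B is v∥ = v cos28.1° = 6.40×10^5 m/s.
The cyclotron period T = 2πm/(qB) = 4.48×10^-7 s is set by m, q, B alone.
Pitch = v∥·T = (6.40×10^5)(4.48×10^-7) = 0.287 m.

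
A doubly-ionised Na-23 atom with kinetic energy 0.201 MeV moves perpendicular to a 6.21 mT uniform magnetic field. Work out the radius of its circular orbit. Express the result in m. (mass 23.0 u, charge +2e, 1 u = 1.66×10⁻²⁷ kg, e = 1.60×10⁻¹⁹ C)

Convert the energy: K = 0.201 MeV = 3.22×10^-14 J.
v = √(2K/m) = √(2·3.22×10^-14/3.82×10^-26) = 1.30×10^6 m/s.
r = mv/(qB) = (3.82×10^-26)(1.30×10^6) / [(2×1.60×10^-19)(6.21×10^-3)] = 24.9 m.

r ≈ 24.9 m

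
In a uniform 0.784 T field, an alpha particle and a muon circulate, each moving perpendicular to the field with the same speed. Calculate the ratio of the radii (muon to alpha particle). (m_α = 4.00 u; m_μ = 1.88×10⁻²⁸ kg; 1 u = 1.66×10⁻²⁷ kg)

ratio ≈ 0.0566

r = mv/(qB) ⇒ at equal v, r ∝ m/q.
r_{muon}/r_{alpha particle} = 0.0566.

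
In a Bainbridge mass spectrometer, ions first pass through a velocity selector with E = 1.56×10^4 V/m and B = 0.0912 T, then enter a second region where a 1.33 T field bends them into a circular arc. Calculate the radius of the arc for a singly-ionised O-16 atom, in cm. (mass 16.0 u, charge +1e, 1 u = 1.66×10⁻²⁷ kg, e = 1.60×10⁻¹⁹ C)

The selector passes v = E/B = 1.56×10^4/0.0912 = 1.71×10^5 m/s.
In the deflection region, r = mv/(qB₂) = (2.66×10^-26)(1.71×10^5) / [(1×1.60×10^-19)(1.33)] = 0.0213 m.

r ≈ 2.13 cm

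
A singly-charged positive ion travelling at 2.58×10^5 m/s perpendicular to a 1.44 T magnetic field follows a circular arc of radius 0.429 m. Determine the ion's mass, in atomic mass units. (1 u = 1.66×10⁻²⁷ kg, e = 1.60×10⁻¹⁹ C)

m ≈ 231 u

qvB = mv²/r ⇒ m = qBr/v.
m = (1×1.60×10^-19)(1.44)(0.429) / (2.58×10^5) = 3.83×10^-25 kg = 231 u.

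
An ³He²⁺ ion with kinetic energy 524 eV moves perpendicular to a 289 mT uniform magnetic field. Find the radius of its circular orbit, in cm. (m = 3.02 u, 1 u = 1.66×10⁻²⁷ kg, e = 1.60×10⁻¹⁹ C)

Convert the energy: K = 524 eV = 8.38×10^-17 J.
v = √(2K/m) = √(2·8.38×10^-17/5.01×10^-27) = 1.83×10^5 m/s.
r = mv/(qB) = (5.01×10^-27)(1.83×10^5) / [(2×1.60×10^-19)(0.289)] = 9.91×10^-3 m.

r ≈ 0.991 cm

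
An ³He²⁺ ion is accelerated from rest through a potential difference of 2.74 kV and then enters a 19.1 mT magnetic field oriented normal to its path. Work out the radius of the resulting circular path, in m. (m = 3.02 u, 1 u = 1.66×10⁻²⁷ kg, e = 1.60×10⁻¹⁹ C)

The kinetic energy gained is K = qV = (2×1.60×10^-19)(2740) = 8.77×10^-16 J.
v = √(2K/m) = 5.91×10^5 m/s.
r = mv/(qB) = (5.01×10^-27)(5.91×10^5) / [(2×1.60×10^-19)(0.0191)] = 0.485 m.

r ≈ 0.485 m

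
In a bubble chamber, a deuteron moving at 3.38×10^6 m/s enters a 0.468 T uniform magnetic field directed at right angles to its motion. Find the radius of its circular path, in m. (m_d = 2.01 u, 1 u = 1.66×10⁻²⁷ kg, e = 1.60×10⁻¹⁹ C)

r ≈ 0.151 m

The magnetic force provides the centripetal force: qvB = mv²/r, so r = mv/(qB).
r = (3.34×10^-27 kg)(3.38×10^6 m/s) / [(1×1.60×10^-19 C)(0.468 T)] = 0.151 m.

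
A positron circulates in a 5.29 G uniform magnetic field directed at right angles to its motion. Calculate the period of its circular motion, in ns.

The cyclotron period is independent of speed: T = 2πm/(qB).
T = 2π(9.11×10^-31) / [(1×1.60×10^-19)(5.29×10^-4)] = 6.76×10^-8 s.

T ≈ 67.6 ns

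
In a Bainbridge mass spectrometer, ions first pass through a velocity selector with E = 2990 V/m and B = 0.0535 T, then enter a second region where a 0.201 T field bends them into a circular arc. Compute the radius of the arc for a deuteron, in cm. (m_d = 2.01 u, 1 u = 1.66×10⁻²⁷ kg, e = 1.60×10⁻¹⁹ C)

r ≈ 0.580 cm

The selector passes v = E/B = 2990/0.0535 = 5.59×10^4 m/s.
In the deflection region, r = mv/(qB₂) = (3.34×10^-27)(5.59×10^4) / [(1×1.60×10^-19)(0.201)] = 5.80×10^-3 m.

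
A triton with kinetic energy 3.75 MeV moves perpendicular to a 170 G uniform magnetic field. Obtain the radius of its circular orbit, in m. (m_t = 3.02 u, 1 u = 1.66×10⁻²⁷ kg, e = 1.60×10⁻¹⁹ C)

Convert the energy: K = 3.75 MeV = 6.00×10^-13 J.
v = √(2K/m) = √(2·6.00×10^-13/5.01×10^-27) = 1.55×10^7 m/s.
r = mv/(qB) = (5.01×10^-27)(1.55×10^7) / [(1×1.60×10^-19)(0.0170)] = 28.5 m.

r ≈ 28.5 m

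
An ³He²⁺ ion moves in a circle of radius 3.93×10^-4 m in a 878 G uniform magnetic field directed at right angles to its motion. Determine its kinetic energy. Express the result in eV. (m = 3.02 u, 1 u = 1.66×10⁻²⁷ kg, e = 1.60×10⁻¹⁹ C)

K ≈ 0.0760 eV

v = qBr/m = (2×1.60×10^-19)(0.0878)(3.93×10^-4) / (5.01×10^-27) = 2200 m/s.
K = ½mv² = 0.5·(5.01×10^-27)·(2200)² = 1.22×10^-20 J = 0.0760 eV.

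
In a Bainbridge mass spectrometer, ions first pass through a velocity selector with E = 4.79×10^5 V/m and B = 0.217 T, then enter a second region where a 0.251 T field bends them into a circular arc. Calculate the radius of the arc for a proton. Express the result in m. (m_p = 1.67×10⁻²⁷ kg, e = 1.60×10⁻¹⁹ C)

The selector passes v = E/B = 4.79×10^5/0.217 = 2.21×10^6 m/s.
In the deflection region, r = mv/(qB₂) = (1.67×10^-27)(2.21×10^6) / [(1×1.60×10^-19)(0.251)] = 0.0918 m.

r ≈ 0.0918 m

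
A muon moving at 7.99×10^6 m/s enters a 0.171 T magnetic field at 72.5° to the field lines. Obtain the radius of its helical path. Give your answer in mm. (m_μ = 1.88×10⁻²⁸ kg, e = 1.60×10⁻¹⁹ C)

r ≈ 52.4 mm

Only the perpendicular component v⊥ = v sin72.5° = 7.62×10^6 m/s is bent by the field.
r = m v⊥ /(qB) = (1.88×10^-28)(7.62×10^6) / [(1×1.60×10^-19)(0.171)] = 0.0524 m.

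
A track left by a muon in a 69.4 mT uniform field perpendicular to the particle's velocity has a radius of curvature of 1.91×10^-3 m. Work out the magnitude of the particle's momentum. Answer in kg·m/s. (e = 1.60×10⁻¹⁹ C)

p ≈ 2.12×10^-23 kg·m/s

Since qvB = mv²/r, the momentum p = mv = qBr.
p = (1×1.60×10^-19)(0.0694)(1.91×10^-3) = 2.12×10^-23 kg·m/s.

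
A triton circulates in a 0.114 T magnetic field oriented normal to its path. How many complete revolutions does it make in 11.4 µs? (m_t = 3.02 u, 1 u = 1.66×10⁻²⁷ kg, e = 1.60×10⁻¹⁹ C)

T = 2πm/(qB) = 2π(5.0132×10^-27) / [(1×1.60×10^-19)(0.114)] = 1.7269×10^-6 s.
N = t/T = 1.14×10^-5 / 1.7269×10^-6 ≈ 6.60, so 6 complete revolutions.

N = 6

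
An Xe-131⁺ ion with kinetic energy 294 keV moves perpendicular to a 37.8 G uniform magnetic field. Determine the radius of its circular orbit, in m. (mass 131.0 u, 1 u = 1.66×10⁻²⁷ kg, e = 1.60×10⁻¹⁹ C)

r ≈ 236 m

Convert the energy: K = 294 keV = 4.70×10^-14 J.
v = √(2K/m) = √(2·4.70×10^-14/2.17×10^-25) = 6.58×10^5 m/s.
r = mv/(qB) = (2.17×10^-25)(6.58×10^5) / [(1×1.60×10^-19)(3.78×10^-3)] = 236 m.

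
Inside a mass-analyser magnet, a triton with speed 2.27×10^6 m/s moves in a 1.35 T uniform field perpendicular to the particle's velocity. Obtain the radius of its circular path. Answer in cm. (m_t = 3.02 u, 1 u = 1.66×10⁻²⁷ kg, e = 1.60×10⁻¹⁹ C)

r ≈ 5.27 cm

The magnetic force provides the centripetal force: qvB = mv²/r, so r = mv/(qB).
r = (5.01×10^-27 kg)(2.27×10^6 m/s) / [(1×1.60×10^-19 C)(1.35 T)] = 0.0527 m.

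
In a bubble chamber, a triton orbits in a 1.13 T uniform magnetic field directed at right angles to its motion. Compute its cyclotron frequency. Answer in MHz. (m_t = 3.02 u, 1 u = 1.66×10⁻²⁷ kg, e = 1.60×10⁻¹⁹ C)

f ≈ 5.74 MHz

f = qB/(2πm) = (1×1.60×10^-19)(1.13) / [2π(5.01×10^-27)] = 5.74×10^6 Hz.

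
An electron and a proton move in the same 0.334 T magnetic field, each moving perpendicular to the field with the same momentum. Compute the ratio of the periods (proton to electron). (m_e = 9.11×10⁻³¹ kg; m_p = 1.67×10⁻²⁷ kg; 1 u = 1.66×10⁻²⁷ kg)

T = 2πm/(qB) is independent of speed, so T₂/T₁ = (m₂/q₂)/(m₁/q₁).
T_{proton}/T_{electron} = (1.67×10^-27/1e) / (9.11×10^-31/1e) = 1830.

ratio ≈ 1830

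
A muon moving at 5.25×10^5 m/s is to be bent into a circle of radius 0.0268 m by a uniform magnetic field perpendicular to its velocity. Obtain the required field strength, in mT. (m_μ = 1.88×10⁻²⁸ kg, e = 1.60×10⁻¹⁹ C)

qvB = mv²/r gives B = mv/(qr).
B = (1.88×10^-28)(5.25×10^5) / [(1×1.60×10^-19)(0.0268)] = 0.0230 T.

B ≈ 23.0 mT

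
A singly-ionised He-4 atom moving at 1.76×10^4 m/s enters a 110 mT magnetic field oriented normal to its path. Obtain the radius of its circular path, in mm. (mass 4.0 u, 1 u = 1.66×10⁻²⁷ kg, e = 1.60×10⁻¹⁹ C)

r ≈ 6.64 mm

The magnetic force provides the centripetal force: qvB = mv²/r, so r = mv/(qB).
r = (6.64×10^-27 kg)(1.76×10^4 m/s) / [(1×1.60×10^-19 C)(0.110 T)] = 6.64×10^-3 m.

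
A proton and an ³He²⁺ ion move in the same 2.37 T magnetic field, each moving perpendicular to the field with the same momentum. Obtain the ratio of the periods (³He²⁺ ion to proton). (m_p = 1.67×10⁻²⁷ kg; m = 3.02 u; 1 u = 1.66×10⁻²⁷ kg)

ratio ≈ 1.50

T = 2πm/(qB) is independent of speed, so T₂/T₁ = (m₂/q₂)/(m₁/q₁).
T_{³He²⁺ ion}/T_{proton} = (5.01×10^-27/2e) / (1.67×10^-27/1e) = 1.50.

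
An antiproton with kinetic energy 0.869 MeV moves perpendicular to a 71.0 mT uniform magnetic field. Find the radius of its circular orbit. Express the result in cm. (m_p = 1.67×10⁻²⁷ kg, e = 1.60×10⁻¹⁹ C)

Convert the energy: K = 0.869 MeV = 1.39×10^-13 J.
v = √(2K/m) = √(2·1.39×10^-13/1.67×10^-27) = 1.29×10^7 m/s.
r = mv/(qB) = (1.67×10^-27)(1.29×10^7) / [(1×1.60×10^-19)(0.0710)] = 1.90 m.

r ≈ 190 cm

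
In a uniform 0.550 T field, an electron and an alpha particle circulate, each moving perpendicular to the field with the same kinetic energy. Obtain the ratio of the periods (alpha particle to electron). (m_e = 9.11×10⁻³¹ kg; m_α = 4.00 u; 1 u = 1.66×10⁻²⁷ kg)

ratio ≈ 3640

T = 2πm/(qB) is independent of speed, so T₂/T₁ = (m₂/q₂)/(m₁/q₁).
T_{alpha particle}/T_{electron} = (6.64×10^-27/2e) / (9.11×10^-31/1e) = 3640.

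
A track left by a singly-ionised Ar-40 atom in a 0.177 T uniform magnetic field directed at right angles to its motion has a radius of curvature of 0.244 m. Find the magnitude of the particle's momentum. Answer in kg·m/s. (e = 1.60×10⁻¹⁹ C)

Since qvB = mv²/r, the momentum p = mv = qBr.
p = (1×1.60×10^-19)(0.177)(0.244) = 6.91×10^-21 kg·m/s.

p ≈ 6.91×10^-21 kg·m/s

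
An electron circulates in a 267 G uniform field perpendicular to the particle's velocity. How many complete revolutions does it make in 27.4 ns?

N = 20

T = 2πm/(qB) = 2π(9.11×10^-31) / [(1×1.60×10^-19)(0.0267)] = 1.3399×10^-9 s.
N = t/T = 2.74×10^-8 / 1.3399×10^-9 ≈ 20.45, so 20 complete revolutions.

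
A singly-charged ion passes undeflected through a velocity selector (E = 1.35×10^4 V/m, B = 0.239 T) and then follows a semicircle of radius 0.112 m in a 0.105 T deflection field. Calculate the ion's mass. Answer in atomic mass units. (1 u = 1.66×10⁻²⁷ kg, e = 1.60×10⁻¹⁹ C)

m ≈ 20.1 u

v = E/B₁ = 5.65×10^4 m/s.
From r = mv/(qB₂), m = qB₂r/v = (1×1.60×10^-19)(0.105)(0.112) / (5.65×10^4) = 3.33×10^-26 kg.
In atomic mass units: m = 3.33×10^-26 / 1.66×10^-27 = 20.1 u.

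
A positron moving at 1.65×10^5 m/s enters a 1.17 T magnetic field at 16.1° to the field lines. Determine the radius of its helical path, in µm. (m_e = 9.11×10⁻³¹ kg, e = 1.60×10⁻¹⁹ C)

r ≈ 0.223 µm

Only the perpendicular component v⊥ = v sin16.1° = 4.58×10^4 m/s is bent by the field.
r = m v⊥ /(qB) = (9.11×10^-31)(4.58×10^4) / [(1×1.60×10^-19)(1.17)] = 2.23×10^-7 m.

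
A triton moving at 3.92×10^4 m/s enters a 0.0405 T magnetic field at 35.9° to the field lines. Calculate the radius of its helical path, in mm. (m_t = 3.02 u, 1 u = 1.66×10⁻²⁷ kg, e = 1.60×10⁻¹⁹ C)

r ≈ 17.8 mm

Only the perpendicular component v⊥ = v sin35.9° = 2.30×10^4 m/s is bent by the field.
r = m v⊥ /(qB) = (5.01×10^-27)(2.30×10^4) / [(1×1.60×10^-19)(0.0405)] = 0.0178 m.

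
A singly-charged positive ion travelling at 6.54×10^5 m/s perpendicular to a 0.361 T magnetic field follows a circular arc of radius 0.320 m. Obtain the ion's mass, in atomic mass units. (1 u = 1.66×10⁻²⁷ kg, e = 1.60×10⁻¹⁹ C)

qvB = mv²/r ⇒ m = qBr/v.
m = (1×1.60×10^-19)(0.361)(0.320) / (6.54×10^5) = 2.83×10^-26 kg = 17.0 u.

m ≈ 17.0 u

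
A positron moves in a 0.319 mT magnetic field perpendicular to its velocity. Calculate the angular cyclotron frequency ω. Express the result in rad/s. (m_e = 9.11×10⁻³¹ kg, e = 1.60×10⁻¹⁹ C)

ω ≈ 5.60×10^7 rad/s

ω = qB/m = (1×1.60×10^-19)(3.19×10^-4) / (9.11×10^-31) = 5.60×10^7 rad/s.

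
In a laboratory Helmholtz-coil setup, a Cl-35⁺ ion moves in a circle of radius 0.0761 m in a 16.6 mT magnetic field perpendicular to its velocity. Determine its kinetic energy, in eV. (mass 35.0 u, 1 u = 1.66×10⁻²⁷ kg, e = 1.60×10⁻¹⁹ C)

K ≈ 2.20 eV

v = qBr/m = (1×1.60×10^-19)(0.0166)(0.0761) / (5.81×10^-26) = 3480 m/s.
K = ½mv² = 0.5·(5.81×10^-26)·(3480)² = 3.52×10^-19 J = 2.20 eV.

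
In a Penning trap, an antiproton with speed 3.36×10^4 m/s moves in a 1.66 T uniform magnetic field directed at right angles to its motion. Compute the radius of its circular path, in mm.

The magnetic force provides the centripetal force: qvB = mv²/r, so r = mv/(qB).
r = (1.67×10^-27 kg)(3.36×10^4 m/s) / [(1×1.60×10^-19 C)(1.66 T)] = 2.11×10^-4 m.

r ≈ 0.211 mm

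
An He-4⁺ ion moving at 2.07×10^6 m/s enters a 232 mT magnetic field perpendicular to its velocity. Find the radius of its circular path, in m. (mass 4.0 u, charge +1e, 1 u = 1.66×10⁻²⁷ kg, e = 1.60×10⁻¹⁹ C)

The magnetic force provides the centripetal force: qvB = mv²/r, so r = mv/(qB).
r = (6.64×10^-27 kg)(2.07×10^6 m/s) / [(1×1.60×10^-19 C)(0.232 T)] = 0.370 m.

r ≈ 0.370 m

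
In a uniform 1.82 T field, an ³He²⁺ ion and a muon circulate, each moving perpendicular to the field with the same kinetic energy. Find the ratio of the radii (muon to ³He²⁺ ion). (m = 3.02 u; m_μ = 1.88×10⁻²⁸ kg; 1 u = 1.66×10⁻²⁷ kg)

r = √(2mK)/(qB) ⇒ at equal K, r ∝ √m/q.
r_{muon}/r_{³He²⁺ ion} = 0.387.

ratio ≈ 0.387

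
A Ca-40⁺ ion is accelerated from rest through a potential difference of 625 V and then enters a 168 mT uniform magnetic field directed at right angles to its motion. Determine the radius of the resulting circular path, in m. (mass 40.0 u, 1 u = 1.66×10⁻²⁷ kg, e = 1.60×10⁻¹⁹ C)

The kinetic energy gained is K = qV = (1×1.60×10^-19)(625) = 1.00×10^-16 J.
v = √(2K/m) = 5.49×10^4 m/s.
r = mv/(qB) = (6.64×10^-26)(5.49×10^4) / [(1×1.60×10^-19)(0.168)] = 0.136 m.

r ≈ 0.136 m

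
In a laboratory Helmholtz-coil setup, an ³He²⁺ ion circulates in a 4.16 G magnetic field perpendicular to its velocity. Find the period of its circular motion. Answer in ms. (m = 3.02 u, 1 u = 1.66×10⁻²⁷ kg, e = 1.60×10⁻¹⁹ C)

T ≈ 0.237 ms

The cyclotron period is independent of speed: T = 2πm/(qB).
T = 2π(5.01×10^-27) / [(2×1.60×10^-19)(4.16×10^-4)] = 2.37×10^-4 s.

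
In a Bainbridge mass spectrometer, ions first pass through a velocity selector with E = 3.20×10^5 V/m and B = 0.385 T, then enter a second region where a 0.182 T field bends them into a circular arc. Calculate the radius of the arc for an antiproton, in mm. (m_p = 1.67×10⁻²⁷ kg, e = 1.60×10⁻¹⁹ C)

r ≈ 47.7 mm

The selector passes v = E/B = 3.20×10^5/0.385 = 8.31×10^5 m/s.
In the deflection region, r = mv/(qB₂) = (1.67×10^-27)(8.31×10^5) / [(1×1.60×10^-19)(0.182)] = 0.0477 m.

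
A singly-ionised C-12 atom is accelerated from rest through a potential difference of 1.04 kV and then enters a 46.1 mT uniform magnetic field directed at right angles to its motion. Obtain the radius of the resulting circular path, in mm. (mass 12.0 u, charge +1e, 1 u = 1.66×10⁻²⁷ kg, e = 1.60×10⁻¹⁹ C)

The kinetic energy gained is K = qV = (1×1.60×10^-19)(1040) = 1.66×10^-16 J.
v = √(2K/m) = 1.29×10^5 m/s.
r = mv/(qB) = (1.99×10^-26)(1.29×10^5) / [(1×1.60×10^-19)(0.0461)] = 0.349 m.

r ≈ 349 mm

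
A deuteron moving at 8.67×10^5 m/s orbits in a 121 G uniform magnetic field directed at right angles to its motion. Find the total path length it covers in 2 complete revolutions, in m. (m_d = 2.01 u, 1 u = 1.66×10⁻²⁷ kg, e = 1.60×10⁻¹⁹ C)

L ≈ 18.8 m

r = mv/(qB) = 1.49 m, so one revolution covers 2πr = 9.39 m.
In 2 revolutions: L = 2·2πr = 18.8 m.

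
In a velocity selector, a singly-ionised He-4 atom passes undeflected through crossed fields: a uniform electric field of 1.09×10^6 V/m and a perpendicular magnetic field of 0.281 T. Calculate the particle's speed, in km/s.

For zero net force, qE = qvB, so v = E/B.
v = (1.09×10^6) / (0.281) = 3.88×10^6 m/s.

v ≈ 3880 km/s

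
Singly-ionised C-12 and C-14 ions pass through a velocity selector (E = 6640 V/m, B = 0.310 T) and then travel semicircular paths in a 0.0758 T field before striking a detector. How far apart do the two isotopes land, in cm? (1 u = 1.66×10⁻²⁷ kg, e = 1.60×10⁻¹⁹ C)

Both emerge at v = E/B₁ = 2.14×10^4 m/s.
r = mv/(qB₂), so r₁ = 0.03518 m and r₂ = 0.04104 m, giving Δr = 5.86×10^-3 m.
After a semicircle each ion lands a diameter 2r from the entry slit, so the separation is 2Δr = 0.0117 m.

Δd ≈ 1.17 cm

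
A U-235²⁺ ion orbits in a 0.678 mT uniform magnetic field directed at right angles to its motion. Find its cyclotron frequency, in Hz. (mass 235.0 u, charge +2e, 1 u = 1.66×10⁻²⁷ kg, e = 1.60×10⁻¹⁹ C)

f ≈ 88.5 Hz

f = qB/(2πm) = (2×1.60×10^-19)(6.78×10^-4) / [2π(3.90×10^-25)] = 88.5 Hz.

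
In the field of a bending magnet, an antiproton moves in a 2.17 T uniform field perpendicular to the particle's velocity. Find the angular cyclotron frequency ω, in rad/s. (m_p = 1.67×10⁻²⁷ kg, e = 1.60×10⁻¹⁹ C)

ω ≈ 2.08×10^8 rad/s

ω = qB/m = (1×1.60×10^-19)(2.17) / (1.67×10^-27) = 2.08×10^8 rad/s.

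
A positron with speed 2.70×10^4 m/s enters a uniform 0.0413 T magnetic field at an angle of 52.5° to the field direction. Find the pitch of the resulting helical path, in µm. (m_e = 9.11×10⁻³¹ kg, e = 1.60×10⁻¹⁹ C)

The velocity component along B is v∥ = v cos52.5° = 1.64×10^4 m/s.
The cyclotron period T = 2πm/(qB) = 8.66×10^-10 s is set by m, q, B alone.
Pitch = v∥·T = (1.64×10^4)(8.66×10^-10) = 1.42×10^-5 m.

pitch ≈ 14.2 µm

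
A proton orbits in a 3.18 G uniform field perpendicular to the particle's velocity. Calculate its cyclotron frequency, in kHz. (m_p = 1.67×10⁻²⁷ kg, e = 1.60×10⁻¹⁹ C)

f ≈ 4.85 kHz

f = qB/(2πm) = (1×1.60×10^-19)(3.18×10^-4) / [2π(1.67×10^-27)] = 4850 Hz.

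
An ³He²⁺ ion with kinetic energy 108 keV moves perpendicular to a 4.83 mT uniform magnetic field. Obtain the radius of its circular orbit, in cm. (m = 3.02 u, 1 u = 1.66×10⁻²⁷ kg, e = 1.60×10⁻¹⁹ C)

Convert the energy: K = 108 keV = 1.73×10^-14 J.
v = √(2K/m) = √(2·1.73×10^-14/5.01×10^-27) = 2.63×10^6 m/s.
r = mv/(qB) = (5.01×10^-27)(2.63×10^6) / [(2×1.60×10^-19)(4.83×10^-3)] = 8.52 m.

r ≈ 852 cm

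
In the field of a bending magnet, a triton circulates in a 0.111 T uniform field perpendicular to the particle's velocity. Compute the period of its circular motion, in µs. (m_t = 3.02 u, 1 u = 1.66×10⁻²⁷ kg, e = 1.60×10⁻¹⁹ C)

T ≈ 1.77 µs

The cyclotron period is independent of speed: T = 2πm/(qB).
T = 2π(5.01×10^-27) / [(1×1.60×10^-19)(0.111)] = 1.77×10^-6 s.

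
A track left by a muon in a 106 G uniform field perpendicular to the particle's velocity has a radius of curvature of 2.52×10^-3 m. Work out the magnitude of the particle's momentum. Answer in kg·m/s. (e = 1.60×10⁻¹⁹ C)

p ≈ 4.27×10^-24 kg·m/s

Since qvB = mv²/r, the momentum p = mv = qBr.
p = (1×1.60×10^-19)(0.0106)(2.52×10^-3) = 4.27×10^-24 kg·m/s.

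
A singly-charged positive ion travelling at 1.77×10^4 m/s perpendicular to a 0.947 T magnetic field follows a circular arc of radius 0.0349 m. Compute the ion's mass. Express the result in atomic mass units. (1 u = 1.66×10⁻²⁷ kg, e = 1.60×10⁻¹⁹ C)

qvB = mv²/r ⇒ m = qBr/v.
m = (1×1.60×10^-19)(0.947)(0.0349) / (1.77×10^4) = 2.99×10^-25 kg = 180 u.

m ≈ 180 u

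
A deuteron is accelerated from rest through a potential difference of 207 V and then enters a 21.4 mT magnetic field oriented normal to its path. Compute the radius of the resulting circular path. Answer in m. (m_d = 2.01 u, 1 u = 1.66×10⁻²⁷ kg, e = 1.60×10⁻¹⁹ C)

r ≈ 0.137 m

The kinetic energy gained is K = qV = (1×1.60×10^-19)(207) = 3.31×10^-17 J.
v = √(2K/m) = 1.41×10^5 m/s.
r = mv/(qB) = (3.34×10^-27)(1.41×10^5) / [(1×1.60×10^-19)(0.0214)] = 0.137 m.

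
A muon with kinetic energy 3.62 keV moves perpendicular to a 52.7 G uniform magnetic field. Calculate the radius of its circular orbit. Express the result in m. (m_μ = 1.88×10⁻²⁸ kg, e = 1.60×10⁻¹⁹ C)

r ≈ 0.553 m

Convert the energy: K = 3.62 keV = 5.79×10^-16 J.
v = √(2K/m) = √(2·5.79×10^-16/1.88×10^-28) = 2.48×10^6 m/s.
r = mv/(qB) = (1.88×10^-28)(2.48×10^6) / [(1×1.60×10^-19)(5.27×10^-3)] = 0.553 m.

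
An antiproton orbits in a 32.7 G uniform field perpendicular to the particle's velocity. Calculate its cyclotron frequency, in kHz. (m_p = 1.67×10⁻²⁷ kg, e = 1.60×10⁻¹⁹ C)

f = qB/(2πm) = (1×1.60×10^-19)(3.27×10^-3) / [2π(1.67×10^-27)] = 4.99×10^4 Hz.

f ≈ 49.9 kHz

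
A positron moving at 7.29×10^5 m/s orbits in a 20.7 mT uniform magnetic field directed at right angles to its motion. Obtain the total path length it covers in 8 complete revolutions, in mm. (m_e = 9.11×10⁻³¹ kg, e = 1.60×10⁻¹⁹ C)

L ≈ 10.1 mm

r = mv/(qB) = 2.01×10^-4 m, so one revolution covers 2πr = 1.26×10^-3 m.
In 8 revolutions: L = 8·2πr = 0.0101 m.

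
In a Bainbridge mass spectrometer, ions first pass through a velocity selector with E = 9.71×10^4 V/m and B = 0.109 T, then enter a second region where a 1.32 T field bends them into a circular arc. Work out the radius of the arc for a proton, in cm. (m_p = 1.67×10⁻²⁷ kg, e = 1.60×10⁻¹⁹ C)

The selector passes v = E/B = 9.71×10^4/0.109 = 8.91×10^5 m/s.
In the deflection region, r = mv/(qB₂) = (1.67×10^-27)(8.91×10^5) / [(1×1.60×10^-19)(1.32)] = 7.04×10^-3 m.

r ≈ 0.704 cm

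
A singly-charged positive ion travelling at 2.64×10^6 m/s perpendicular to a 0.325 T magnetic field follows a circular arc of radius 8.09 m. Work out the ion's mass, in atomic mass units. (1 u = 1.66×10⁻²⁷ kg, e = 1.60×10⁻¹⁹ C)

qvB = mv²/r ⇒ m = qBr/v.
m = (1×1.60×10^-19)(0.325)(8.09) / (2.64×10^6) = 1.59×10^-25 kg = 96.0 u.

m ≈ 96.0 u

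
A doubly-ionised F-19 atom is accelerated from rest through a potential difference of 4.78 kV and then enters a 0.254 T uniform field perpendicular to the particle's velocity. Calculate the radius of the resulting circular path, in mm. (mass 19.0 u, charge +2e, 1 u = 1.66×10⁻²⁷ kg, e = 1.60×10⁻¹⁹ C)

The kinetic energy gained is K = qV = (2×1.60×10^-19)(4780) = 1.53×10^-15 J.
v = √(2K/m) = 3.11×10^5 m/s.
r = mv/(qB) = (3.15×10^-26)(3.11×10^5) / [(2×1.60×10^-19)(0.254)] = 0.121 m.

r ≈ 121 mm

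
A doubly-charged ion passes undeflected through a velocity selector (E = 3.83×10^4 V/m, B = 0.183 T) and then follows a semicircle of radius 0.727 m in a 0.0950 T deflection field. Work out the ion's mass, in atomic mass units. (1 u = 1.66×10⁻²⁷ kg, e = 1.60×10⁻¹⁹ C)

v = E/B₁ = 2.09×10^5 m/s.
From r = mv/(qB₂), m = qB₂r/v = (2×1.60×10^-19)(0.0950)(0.727) / (2.09×10^5) = 1.06×10^-25 kg.
In atomic mass units: m = 1.06×10^-25 / 1.66×10^-27 = 63.6 u.

m ≈ 63.6 u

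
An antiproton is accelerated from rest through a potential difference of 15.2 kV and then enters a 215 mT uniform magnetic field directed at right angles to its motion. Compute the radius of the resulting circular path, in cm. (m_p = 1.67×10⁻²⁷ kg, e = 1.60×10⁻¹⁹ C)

The kinetic energy gained is K = qV = (1×1.60×10^-19)(1.52×10^4) = 2.43×10^-15 J.
v = √(2K/m) = 1.71×10^6 m/s.
r = mv/(qB) = (1.67×10^-27)(1.71×10^6) / [(1×1.60×10^-19)(0.215)] = 0.0829 m.

r ≈ 8.29 cm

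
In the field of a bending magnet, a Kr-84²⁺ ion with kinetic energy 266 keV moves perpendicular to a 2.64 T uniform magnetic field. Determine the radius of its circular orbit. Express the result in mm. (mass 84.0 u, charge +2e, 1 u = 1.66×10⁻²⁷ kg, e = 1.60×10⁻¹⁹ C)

r ≈ 129 mm

Convert the energy: K = 266 keV = 4.26×10^-14 J.
v = √(2K/m) = √(2·4.26×10^-14/1.39×10^-25) = 7.81×10^5 m/s.
r = mv/(qB) = (1.39×10^-25)(7.81×10^5) / [(2×1.60×10^-19)(2.64)] = 0.129 m.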